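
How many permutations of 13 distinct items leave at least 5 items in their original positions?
Exactly j fixed points: C(13,j)·!(13-j); sum over j ≥ 5 (derangement numbers via !m = (m-1)·(!(m-1) + !(m-2)): !0..!8 = 1, 0, 1, 2, 9, 44, 265, 1854, 14833). Σ_{j=5}^{13} C(13,j)·!(13-j) = C(13,5)·!8 + C(13,6)·!7 + C(13,7)·!6 + C(13,8)·!5 + C(13,9)·!4 + C(13,10)·!3 + C(13,11)·!2 + C(13,12)·!1 + C(13,13)·!0 = 1287·14833 + 1716·1854 + 1716·265 + 1287·44 + 715·9 + 286·2 + 78·1 + 13·0 + 1·1 = 22789989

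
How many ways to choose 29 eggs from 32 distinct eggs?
C(32,29) = 32!/(29!×3!) = 4960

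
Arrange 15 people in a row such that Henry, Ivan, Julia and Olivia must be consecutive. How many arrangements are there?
Treat the 4 as one block: (15-4+1)! × 4! = 479001600 × 24 = 11496038400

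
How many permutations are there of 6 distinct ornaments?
6! = 720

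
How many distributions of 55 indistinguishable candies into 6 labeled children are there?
C(55+6-1, 6-1) = C(60, 5) = 5461512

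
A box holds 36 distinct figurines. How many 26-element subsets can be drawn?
C(36,26) = 36!/(26!×10!) = 254186856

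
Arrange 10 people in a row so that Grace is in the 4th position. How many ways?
Fix one position: (10-1)! = 362880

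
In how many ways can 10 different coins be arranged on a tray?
10! = 3628800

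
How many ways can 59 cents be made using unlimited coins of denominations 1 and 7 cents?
Coefficient of x^59 in 1/(1-x^1) · 1/(1-x^7). Use j coins of 7 for j = 0..⌊59/7⌋ = 8, the rest in 1s: 8 + 1 = 9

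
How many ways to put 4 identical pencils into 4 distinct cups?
C(4+4-1, 4-1) = C(7, 3) = 35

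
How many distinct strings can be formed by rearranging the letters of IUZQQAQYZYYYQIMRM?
17! / (1! × 1! × 4! × 4! × 2! × 2! × 1! × 2!) = 77189112000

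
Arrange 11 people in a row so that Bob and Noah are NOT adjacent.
Total - adjacent = 11! - (11-1)!×2 = 39916800 - 7257600 = 32659200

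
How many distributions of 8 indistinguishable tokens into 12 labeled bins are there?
C(8+12-1, 12-1) = C(19, 11) = 75582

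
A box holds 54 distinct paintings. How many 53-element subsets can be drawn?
C(54,53) = 54!/(53!×1!) = 54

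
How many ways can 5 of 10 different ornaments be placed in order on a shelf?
P(10,5) = 10!/(10-5)! = 30240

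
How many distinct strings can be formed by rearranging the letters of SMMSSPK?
7! / (1! × 1! × 3! × 2!) = 420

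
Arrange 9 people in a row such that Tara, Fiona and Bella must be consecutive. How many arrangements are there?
Treat the 3 as one block: (9-3+1)! × 3! = 5040 × 6 = 30240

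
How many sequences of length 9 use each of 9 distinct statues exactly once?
9! = 362880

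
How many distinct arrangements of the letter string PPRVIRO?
7! / (1! × 1! × 1! × 2! × 2!) = 1260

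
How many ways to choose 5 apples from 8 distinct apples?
C(8,5) = 8!/(5!×3!) = 56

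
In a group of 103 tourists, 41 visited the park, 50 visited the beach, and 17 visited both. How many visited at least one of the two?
|A∪B| = |A| + |B| - |A∩B| = 41 + 50 - 17 = 74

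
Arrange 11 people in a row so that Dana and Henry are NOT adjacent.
Total - adjacent = 11! - (11-1)!×2 = 39916800 - 7257600 = 32659200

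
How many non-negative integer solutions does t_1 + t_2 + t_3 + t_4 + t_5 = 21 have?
C(21+5-1, 5-1) = C(25, 4) = 12650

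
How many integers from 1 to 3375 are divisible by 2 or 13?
⌊3375/2⌋ + ⌊3375/13⌋ - ⌊3375/26⌋ = 1687 + 259 - 129 = 1817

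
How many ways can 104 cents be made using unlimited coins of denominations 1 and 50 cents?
Coefficient of x^104 in 1/(1-x^1) · 1/(1-x^50). Use j coins of 50 for j = 0..⌊104/50⌋ = 2, the rest in 1s: 2 + 1 = 3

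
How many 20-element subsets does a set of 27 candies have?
C(27,20) = 27!/(20!×7!) = 888030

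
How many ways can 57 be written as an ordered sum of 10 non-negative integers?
C(57+10-1, 10-1) = C(66, 9) = 37014131440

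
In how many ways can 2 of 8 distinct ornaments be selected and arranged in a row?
P(8,2) = 8!/(8-2)! = 56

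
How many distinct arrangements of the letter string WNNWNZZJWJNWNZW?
15! / (5! × 5! × 3! × 2!) = 7567560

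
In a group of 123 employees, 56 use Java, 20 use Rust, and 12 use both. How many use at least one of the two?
|A∪B| = |A| + |B| - |A∩B| = 56 + 20 - 12 = 64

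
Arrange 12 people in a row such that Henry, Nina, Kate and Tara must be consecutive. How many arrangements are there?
Treat the 4 as one block: (12-4+1)! × 4! = 362880 × 24 = 8709120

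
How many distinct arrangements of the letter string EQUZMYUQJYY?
11! / (1! × 1! × 1! × 1! × 2! × 3! × 2!) = 1663200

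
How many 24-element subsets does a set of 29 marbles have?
C(29,24) = 29!/(24!×5!) = 118755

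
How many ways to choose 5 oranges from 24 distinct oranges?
C(24,5) = 24!/(5!×19!) = 42504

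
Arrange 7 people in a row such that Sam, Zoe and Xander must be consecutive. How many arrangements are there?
Treat the 3 as one block: (7-3+1)! × 3! = 120 × 6 = 720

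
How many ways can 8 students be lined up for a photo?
8! = 40320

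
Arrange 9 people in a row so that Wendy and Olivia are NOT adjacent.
Total - adjacent = 9! - (9-1)!×2 = 362880 - 80640 = 282240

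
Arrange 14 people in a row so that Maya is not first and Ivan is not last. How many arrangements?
By inclusion-exclusion: 14! - 2×(14-1)! + (14-2)! = 87178291200 - 12454041600 + 479001600 = 75203251200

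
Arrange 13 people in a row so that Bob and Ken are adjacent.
Treat as block: (13-1)! × 2! = 479001600 × 2 = 958003200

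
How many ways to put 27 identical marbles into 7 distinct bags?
C(27+7-1, 7-1) = C(33, 6) = 1107568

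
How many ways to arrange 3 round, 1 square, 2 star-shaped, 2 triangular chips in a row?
8! / (3! × 1! × 2! × 2!) = 1680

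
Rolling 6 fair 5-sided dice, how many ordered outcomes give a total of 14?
Coefficient of x^14 in (x + x² + ... + x^5)^6. By inclusion-exclusion on dice exceeding 5: Σ_j (-1)^j C(6,j)·C(14-1-5j, 5) = C(6,0)·C(13,5) - C(6,1)·C(8,5) = 1·1287 - 6·56 = 951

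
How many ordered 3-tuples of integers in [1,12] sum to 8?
Coefficient of x^8 in (x + x² + ... + x^12)^3. By inclusion-exclusion on dice exceeding 12: Σ_j (-1)^j C(3,j)·C(8-1-12j, 2) = C(3,0)·C(7,2) = 1·21 = 21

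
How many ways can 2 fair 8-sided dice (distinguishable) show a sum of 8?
Coefficient of x^8 in (x + x² + ... + x^8)^2. By inclusion-exclusion on dice exceeding 8: Σ_j (-1)^j C(2,j)·C(8-1-8j, 1) = C(2,0)·C(7,1) = 1·7 = 7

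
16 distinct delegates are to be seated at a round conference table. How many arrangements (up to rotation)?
Circular: fix one position, arrange the rest. (16-1)! = 1307674368000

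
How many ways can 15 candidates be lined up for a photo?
15! = 1307674368000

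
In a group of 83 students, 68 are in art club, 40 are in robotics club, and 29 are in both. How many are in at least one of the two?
|A∪B| = |A| + |B| - |A∩B| = 68 + 40 - 29 = 79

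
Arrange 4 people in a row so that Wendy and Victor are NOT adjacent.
Total - adjacent = 4! - (4-1)!×2 = 24 - 12 = 12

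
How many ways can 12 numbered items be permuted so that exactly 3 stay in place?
Choose the 3 fixed points C(12,3) = 220, derange the rest: !9 = Σ_{j=0}^{9} (-1)^j·9!/j! = 362880 - 362880 + 181440 - 60480 + 15120 - 3024 + 504 - 72 + 9 - 1 = 133496. Product = 220 × 133496 = 29369120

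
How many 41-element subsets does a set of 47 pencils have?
C(47,41) = 47!/(41!×6!) = 10737573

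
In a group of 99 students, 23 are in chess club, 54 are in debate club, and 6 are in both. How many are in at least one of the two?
|A∪B| = |A| + |B| - |A∩B| = 23 + 54 - 6 = 71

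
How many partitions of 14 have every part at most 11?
Let r_j(i) = number of partitions of i into parts ≤ j, for i = 0..14. r_1(i) = 1 for all i; r_j(i) = r_{j-1}(i) + r_j(i-j). Rows j = 2..11: ≤2: 1 1 2 2 3 3 4 4 5 5 6 6 7 7 8; ≤3: 1 1 2 3 4 5 7 8 10 12 14 16 19 21 24; ≤4: 1 1 2 3 5 6 9 11 15 18 23 27 34 39 47; ≤5: 1 1 2 3 5 7 10 13 18 23 30 37 47 57 70; ≤6: 1 1 2 3 5 7 11 14 20 26 35 44 58 71 90; ≤7: 1 1 2 3 5 7 11 15 21 28 38 49 65 82 105; ≤8: 1 1 2 3 5 7 11 15 22 29 40 52 70 89 116; ≤9: 1 1 2 3 5 7 11 15 22 30 41 54 73 94 123; ≤10: 1 1 2 3 5 7 11 15 22 30 42 55 75 97 128; ≤11: 1 1 2 3 5 7 11 15 22 30 42 56 76 99 131. r_11(14) = 131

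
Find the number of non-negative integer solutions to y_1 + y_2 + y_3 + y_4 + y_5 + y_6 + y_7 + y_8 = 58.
C(58+8-1, 8-1) = C(65, 7) = 696190560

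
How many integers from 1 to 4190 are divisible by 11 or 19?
⌊4190/11⌋ + ⌊4190/19⌋ - ⌊4190/209⌋ = 380 + 220 - 20 = 580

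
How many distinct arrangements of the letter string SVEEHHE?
7! / (2! × 1! × 3! × 1!) = 420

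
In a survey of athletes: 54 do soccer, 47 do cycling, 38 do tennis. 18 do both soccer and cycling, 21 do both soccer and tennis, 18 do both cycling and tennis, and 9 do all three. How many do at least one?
|A∪B∪C| = 54+47+38-18-21-18+9 = 91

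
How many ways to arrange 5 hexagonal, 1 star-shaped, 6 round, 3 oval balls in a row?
15! / (5! × 1! × 6! × 3!) = 2522520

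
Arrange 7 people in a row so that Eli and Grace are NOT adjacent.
Total - adjacent = 7! - (7-1)!×2 = 5040 - 1440 = 3600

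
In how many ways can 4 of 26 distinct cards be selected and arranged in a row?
P(26,4) = 26!/(26-4)! = 358800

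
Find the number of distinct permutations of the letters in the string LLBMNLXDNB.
10! / (2! × 1! × 3! × 1! × 2! × 1!) = 151200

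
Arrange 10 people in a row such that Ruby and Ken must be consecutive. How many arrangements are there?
Treat the 2 as one block: (10-2+1)! × 2! = 362880 × 2 = 725760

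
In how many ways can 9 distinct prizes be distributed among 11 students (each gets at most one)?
P(11,9) = 11!/(11-9)! = 19958400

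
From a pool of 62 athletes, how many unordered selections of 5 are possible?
C(62,5) = 62!/(5!×57!) = 6471002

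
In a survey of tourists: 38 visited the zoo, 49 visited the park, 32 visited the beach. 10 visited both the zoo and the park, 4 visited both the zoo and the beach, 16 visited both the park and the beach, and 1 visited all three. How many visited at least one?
|A∪B∪C| = 38+49+32-10-4-16+1 = 90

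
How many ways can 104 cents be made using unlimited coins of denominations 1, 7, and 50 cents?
Coefficient of x^104 in 1/(1-x^1) · 1/(1-x^7) · 1/(1-x^50). Case on j = number of 50-cent coins (j = 0..2); remainder r = 104 - 50j is made from {1,7} in ⌊r/7⌋+1 ways. r = 104, 54, 4 → 15 + 8 + 1 = 24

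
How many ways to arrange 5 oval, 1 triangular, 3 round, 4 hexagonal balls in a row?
13! / (5! × 1! × 3! × 4!) = 360360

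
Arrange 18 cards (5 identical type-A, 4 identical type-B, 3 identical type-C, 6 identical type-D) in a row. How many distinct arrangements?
18! / (5! × 4! × 3! × 6!) = 514594080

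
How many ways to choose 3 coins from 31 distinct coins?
C(31,3) = 31!/(3!×28!) = 4495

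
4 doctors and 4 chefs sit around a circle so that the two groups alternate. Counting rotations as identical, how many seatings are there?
Fix one of the doctors: (4-1)! ways for the remaining doctors, × 4! ways for the chefs = 6 × 24 = 144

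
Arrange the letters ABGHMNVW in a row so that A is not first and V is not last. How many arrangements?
By inclusion-exclusion: 8! - 2×(8-1)! + (8-2)! = 40320 - 10080 + 720 = 30960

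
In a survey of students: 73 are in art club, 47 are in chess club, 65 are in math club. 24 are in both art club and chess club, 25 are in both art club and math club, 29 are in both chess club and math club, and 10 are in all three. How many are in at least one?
|A∪B∪C| = 73+47+65-24-25-29+10 = 117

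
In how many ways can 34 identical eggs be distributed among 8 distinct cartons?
C(34+8-1, 8-1) = C(41, 7) = 22481940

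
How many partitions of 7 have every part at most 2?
Let r_j(i) = number of partitions of i into parts ≤ j, for i = 0..7. r_1(i) = 1 for all i; r_j(i) = r_{j-1}(i) + r_j(i-j). Rows j = 2..2: ≤2: 1 1 2 2 3 3 4 4. r_2(7) = 4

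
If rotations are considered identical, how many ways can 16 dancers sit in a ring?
Circular: fix one position, arrange the rest. (16-1)! = 1307674368000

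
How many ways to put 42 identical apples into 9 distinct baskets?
C(42+9-1, 9-1) = C(50, 8) = 536878650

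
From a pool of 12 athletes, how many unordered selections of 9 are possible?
C(12,9) = 12!/(9!×3!) = 220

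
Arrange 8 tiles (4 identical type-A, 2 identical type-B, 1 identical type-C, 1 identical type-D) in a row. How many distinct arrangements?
8! / (4! × 2! × 1! × 1!) = 840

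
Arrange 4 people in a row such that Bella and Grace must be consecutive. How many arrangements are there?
Treat the 2 as one block: (4-2+1)! × 2! = 6 × 2 = 12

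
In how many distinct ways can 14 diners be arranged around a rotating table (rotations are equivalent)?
Circular: fix one position, arrange the rest. (14-1)! = 6227020800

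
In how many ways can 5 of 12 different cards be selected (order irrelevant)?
C(12,5) = 12!/(5!×7!) = 792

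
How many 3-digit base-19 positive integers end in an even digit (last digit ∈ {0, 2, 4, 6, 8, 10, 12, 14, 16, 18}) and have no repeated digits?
Last∈{0,2,4,6,8,10,12,14,16,18}. Last=0: 306. Last nonzero: 9×17×P(17,1) = 2601. Total = 2907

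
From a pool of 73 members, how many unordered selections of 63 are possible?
C(73,63) = 73!/(63!×10!) = 621324937376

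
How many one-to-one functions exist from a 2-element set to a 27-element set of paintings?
P(27,2) = 27!/(27-2)! = 702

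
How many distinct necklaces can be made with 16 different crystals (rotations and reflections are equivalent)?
(16-1)!/2 = 1307674368000/2 = 653837184000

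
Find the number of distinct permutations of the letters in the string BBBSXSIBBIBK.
12! / (6! × 1! × 1! × 2! × 2!) = 166320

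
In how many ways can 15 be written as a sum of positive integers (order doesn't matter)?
Pentagonal recurrence p(n) = p(n-1) + p(n-2) - p(n-5) - p(n-7) + p(n-12) + p(n-15) - ... gives p(0..14) = 1, 1, 2, 3, 5, 7, 11, 15, 22, 30, 42, 56, 77, 101, 135. p(15) = p(14) + p(13) - p(10) - p(8) + p(3) + p(0) = 135 + 101 - 42 - 22 + 3 + 1 = 176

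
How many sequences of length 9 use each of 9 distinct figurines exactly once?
9! = 362880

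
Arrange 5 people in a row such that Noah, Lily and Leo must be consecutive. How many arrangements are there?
Treat the 3 as one block: (5-3+1)! × 3! = 6 × 6 = 36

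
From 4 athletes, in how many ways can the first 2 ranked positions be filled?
P(4,2) = 4!/(4-2)! = 12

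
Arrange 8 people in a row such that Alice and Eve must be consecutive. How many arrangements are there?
Treat the 2 as one block: (8-2+1)! × 2! = 5040 × 2 = 10080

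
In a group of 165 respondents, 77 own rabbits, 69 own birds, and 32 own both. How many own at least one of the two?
|A∪B| = |A| + |B| - |A∩B| = 77 + 69 - 32 = 114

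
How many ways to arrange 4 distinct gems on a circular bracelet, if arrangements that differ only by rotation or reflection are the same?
(4-1)!/2 = 6/2 = 3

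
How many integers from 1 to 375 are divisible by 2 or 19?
⌊375/2⌋ + ⌊375/19⌋ - ⌊375/38⌋ = 187 + 19 - 9 = 197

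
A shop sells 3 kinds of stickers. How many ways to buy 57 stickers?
C(57+3-1, 3-1) = C(59, 2) = 1711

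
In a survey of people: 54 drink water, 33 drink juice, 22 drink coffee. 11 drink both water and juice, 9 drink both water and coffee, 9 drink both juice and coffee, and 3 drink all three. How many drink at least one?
|A∪B∪C| = 54+33+22-11-9-9+3 = 83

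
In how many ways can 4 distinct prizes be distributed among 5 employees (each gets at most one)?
P(5,4) = 5!/(5-4)! = 120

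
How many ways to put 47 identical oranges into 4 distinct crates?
C(47+4-1, 4-1) = C(50, 3) = 19600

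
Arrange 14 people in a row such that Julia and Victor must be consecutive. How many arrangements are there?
Treat the 2 as one block: (14-2+1)! × 2! = 6227020800 × 2 = 12454041600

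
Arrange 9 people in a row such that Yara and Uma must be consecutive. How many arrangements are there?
Treat the 2 as one block: (9-2+1)! × 2! = 40320 × 2 = 80640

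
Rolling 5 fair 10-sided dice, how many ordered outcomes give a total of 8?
Coefficient of x^8 in (x + x² + ... + x^10)^5. By inclusion-exclusion on dice exceeding 10: Σ_j (-1)^j C(5,j)·C(8-1-10j, 4) = C(5,0)·C(7,4) = 1·35 = 35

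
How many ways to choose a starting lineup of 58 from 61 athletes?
C(61,58) = 61!/(58!×3!) = 35990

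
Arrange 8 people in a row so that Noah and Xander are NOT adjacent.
Total - adjacent = 8! - (8-1)!×2 = 40320 - 10080 = 30240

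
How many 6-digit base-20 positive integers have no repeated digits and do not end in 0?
Last digit: 19 nonzero choices. First digit: 18 (nonzero, ≠last). Middle 4: P(18,4) = 73440. Total = 25116480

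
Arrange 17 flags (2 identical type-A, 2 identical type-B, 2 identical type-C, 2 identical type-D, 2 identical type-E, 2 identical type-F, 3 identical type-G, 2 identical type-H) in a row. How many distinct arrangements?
17! / (2! × 2! × 2! × 2! × 2! × 2! × 3! × 2!) = 463134672000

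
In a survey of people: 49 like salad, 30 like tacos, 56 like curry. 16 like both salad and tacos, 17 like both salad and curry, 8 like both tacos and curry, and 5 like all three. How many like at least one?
|A∪B∪C| = 49+30+56-16-17-8+5 = 99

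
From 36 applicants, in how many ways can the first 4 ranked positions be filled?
P(36,4) = 36!/(36-4)! = 1413720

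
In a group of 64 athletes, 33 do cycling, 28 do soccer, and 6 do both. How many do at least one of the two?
|A∪B| = |A| + |B| - |A∩B| = 33 + 28 - 6 = 55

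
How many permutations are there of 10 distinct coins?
10! = 3628800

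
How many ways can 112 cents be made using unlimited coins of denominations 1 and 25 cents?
Coefficient of x^112 in 1/(1-x^1) · 1/(1-x^25). Use j coins of 25 for j = 0..⌊112/25⌋ = 4, the rest in 1s: 4 + 1 = 5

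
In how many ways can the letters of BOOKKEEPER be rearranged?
10! / (1! × 2! × 2! × 3! × 1! × 1!) = 151200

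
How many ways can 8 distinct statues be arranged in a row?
8! = 40320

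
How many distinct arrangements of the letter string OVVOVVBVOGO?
11! / (1! × 1! × 4! × 5!) = 13860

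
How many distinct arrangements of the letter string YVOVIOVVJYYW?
12! / (3! × 1! × 2! × 1! × 4! × 1!) = 1663200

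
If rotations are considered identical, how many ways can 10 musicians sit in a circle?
Circular: fix one position, arrange the rest. (10-1)! = 362880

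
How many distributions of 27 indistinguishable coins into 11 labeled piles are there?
C(27+11-1, 11-1) = C(37, 10) = 348330136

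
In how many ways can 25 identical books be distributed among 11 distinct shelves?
C(25+11-1, 11-1) = C(35, 10) = 183579396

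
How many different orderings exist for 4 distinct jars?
4! = 24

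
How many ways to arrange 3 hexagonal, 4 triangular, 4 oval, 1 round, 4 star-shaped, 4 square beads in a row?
20! / (3! × 4! × 4! × 1! × 4! × 4!) = 1222160940000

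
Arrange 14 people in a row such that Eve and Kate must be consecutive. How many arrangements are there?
Treat the 2 as one block: (14-2+1)! × 2! = 6227020800 × 2 = 12454041600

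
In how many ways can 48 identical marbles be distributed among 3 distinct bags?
C(48+3-1, 3-1) = C(50, 2) = 1225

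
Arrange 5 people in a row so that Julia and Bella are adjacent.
Treat as block: (5-1)! × 2! = 24 × 2 = 48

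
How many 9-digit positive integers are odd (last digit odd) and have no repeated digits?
Last∈{1,3,5,7,9}. Last=0: 0. Last nonzero: 5×8×P(8,7) = 1612800. Total = 1612800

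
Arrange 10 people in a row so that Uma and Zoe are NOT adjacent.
Total - adjacent = 10! - (10-1)!×2 = 3628800 - 725760 = 2903040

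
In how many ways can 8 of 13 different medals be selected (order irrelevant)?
C(13,8) = 13!/(8!×5!) = 1287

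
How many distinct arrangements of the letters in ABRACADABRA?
11! / (5! × 2! × 2! × 1! × 1!) = 83160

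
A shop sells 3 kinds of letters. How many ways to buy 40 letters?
C(40+3-1, 3-1) = C(42, 2) = 861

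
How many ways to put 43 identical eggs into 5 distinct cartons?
C(43+5-1, 5-1) = C(47, 4) = 178365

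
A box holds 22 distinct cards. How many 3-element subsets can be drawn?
C(22,3) = 22!/(3!×19!) = 1540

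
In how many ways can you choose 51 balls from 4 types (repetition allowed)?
C(51+4-1, 4-1) = C(54, 3) = 24804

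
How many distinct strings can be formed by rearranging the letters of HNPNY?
5! / (1! × 1! × 1! × 2!) = 60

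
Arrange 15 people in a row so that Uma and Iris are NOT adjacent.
Total - adjacent = 15! - (15-1)!×2 = 1307674368000 - 174356582400 = 1133317785600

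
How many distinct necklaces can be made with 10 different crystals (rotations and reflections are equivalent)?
(10-1)!/2 = 362880/2 = 181440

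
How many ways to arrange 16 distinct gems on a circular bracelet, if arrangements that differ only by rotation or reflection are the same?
(16-1)!/2 = 1307674368000/2 = 653837184000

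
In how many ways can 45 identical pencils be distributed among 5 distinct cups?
C(45+5-1, 5-1) = C(49, 4) = 211876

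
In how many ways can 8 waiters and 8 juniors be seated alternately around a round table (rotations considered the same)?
Fix one of the waiters: (8-1)! ways for the remaining waiters, × 8! ways for the juniors = 5040 × 40320 = 203212800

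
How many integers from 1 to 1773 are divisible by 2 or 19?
⌊1773/2⌋ + ⌊1773/19⌋ - ⌊1773/38⌋ = 886 + 93 - 46 = 933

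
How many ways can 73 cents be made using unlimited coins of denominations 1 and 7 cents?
Coefficient of x^73 in 1/(1-x^1) · 1/(1-x^7). Use j coins of 7 for j = 0..⌊73/7⌋ = 10, the rest in 1s: 10 + 1 = 11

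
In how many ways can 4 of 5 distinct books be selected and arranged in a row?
P(5,4) = 5!/(5-4)! = 120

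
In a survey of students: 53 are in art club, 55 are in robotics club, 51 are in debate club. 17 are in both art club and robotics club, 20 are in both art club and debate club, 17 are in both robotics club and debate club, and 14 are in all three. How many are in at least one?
|A∪B∪C| = 53+55+51-17-20-17+14 = 119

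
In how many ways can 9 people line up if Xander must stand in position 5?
Fix one position: (9-1)! = 40320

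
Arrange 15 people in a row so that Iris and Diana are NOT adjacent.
Total - adjacent = 15! - (15-1)!×2 = 1307674368000 - 174356582400 = 1133317785600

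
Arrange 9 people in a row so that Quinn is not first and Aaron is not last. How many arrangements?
By inclusion-exclusion: 9! - 2×(9-1)! + (9-2)! = 362880 - 80640 + 5040 = 287280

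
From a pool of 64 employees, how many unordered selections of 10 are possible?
C(64,10) = 64!/(10!×54!) = 151473214816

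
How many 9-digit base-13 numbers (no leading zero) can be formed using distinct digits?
First digit: 12 choices (nonzero). Then descending: 12 × 12 × 11 × 10 × 9 × 8 × 7 × 6 × 5 = 239500800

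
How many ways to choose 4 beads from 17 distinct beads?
C(17,4) = 17!/(4!×13!) = 2380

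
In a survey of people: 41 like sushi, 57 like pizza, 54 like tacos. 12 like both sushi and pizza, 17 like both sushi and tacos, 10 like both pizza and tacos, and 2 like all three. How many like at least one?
|A∪B∪C| = 41+57+54-12-17-10+2 = 115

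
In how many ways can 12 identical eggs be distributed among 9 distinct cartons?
C(12+9-1, 9-1) = C(20, 8) = 125970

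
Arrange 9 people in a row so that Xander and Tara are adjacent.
Treat as block: (9-1)! × 2! = 40320 × 2 = 80640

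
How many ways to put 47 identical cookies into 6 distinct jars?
C(47+6-1, 6-1) = C(52, 5) = 2598960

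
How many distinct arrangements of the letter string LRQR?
4! / (1! × 2! × 1!) = 12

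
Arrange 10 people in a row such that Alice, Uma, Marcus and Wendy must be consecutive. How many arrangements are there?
Treat the 4 as one block: (10-4+1)! × 4! = 5040 × 24 = 120960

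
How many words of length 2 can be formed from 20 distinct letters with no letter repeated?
P(20,2) = 20!/(20-2)! = 380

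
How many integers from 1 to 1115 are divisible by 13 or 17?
⌊1115/13⌋ + ⌊1115/17⌋ - ⌊1115/221⌋ = 85 + 65 - 5 = 145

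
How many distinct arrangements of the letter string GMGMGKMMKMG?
11! / (4! × 2! × 5!) = 6930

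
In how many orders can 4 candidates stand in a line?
4! = 24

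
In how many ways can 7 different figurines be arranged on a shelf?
7! = 5040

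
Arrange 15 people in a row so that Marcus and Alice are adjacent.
Treat as block: (15-1)! × 2! = 87178291200 × 2 = 174356582400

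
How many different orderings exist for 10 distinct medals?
10! = 3628800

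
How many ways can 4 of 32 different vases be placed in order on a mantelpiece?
P(32,4) = 32!/(32-4)! = 863040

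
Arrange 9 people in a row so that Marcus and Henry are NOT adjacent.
Total - adjacent = 9! - (9-1)!×2 = 362880 - 80640 = 282240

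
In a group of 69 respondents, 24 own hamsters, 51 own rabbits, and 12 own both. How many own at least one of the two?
|A∪B| = |A| + |B| - |A∩B| = 24 + 51 - 12 = 63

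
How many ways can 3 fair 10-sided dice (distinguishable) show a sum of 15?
Coefficient of x^15 in (x + x² + ... + x^10)^3. By inclusion-exclusion on dice exceeding 10: Σ_j (-1)^j C(3,j)·C(15-1-10j, 2) = C(3,0)·C(14,2) - C(3,1)·C(4,2) = 1·91 - 3·6 = 73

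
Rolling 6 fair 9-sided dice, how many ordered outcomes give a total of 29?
Coefficient of x^29 in (x + x² + ... + x^9)^6. By inclusion-exclusion on dice exceeding 9: Σ_j (-1)^j C(6,j)·C(29-1-9j, 5) = C(6,0)·C(28,5) - C(6,1)·C(19,5) + C(6,2)·C(10,5) = 1·98280 - 6·11628 + 15·252 = 32292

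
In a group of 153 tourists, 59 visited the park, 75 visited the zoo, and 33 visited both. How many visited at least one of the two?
|A∪B| = |A| + |B| - |A∩B| = 59 + 75 - 33 = 101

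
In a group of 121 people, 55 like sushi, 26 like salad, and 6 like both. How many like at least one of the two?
|A∪B| = |A| + |B| - |A∩B| = 55 + 26 - 6 = 75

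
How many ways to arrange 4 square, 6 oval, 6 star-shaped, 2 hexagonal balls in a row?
18! / (4! × 6! × 6! × 2!) = 257297040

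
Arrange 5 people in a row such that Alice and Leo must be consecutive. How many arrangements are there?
Treat the 2 as one block: (5-2+1)! × 2! = 24 × 2 = 48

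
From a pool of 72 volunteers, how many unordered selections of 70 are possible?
C(72,70) = 72!/(70!×2!) = 2556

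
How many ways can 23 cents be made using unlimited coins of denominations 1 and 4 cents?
Coefficient of x^23 in 1/(1-x^1) · 1/(1-x^4). Use j coins of 4 for j = 0..⌊23/4⌋ = 5, the rest in 1s: 5 + 1 = 6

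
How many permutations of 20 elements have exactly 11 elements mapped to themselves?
Choose the 11 fixed points C(20,11) = 167960, derange the rest: !9 = Σ_{j=0}^{9} (-1)^j·9!/j! = 362880 - 362880 + 181440 - 60480 + 15120 - 3024 + 504 - 72 + 9 - 1 = 133496. Product = 167960 × 133496 = 22421988160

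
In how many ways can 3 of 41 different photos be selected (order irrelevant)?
C(41,3) = 41!/(3!×38!) = 10660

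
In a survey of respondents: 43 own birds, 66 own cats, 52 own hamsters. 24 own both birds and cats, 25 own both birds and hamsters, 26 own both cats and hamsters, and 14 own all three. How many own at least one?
|A∪B∪C| = 43+66+52-24-25-26+14 = 100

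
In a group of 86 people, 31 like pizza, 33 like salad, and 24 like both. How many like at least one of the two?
|A∪B| = |A| + |B| - |A∩B| = 31 + 33 - 24 = 40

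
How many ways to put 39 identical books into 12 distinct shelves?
C(39+12-1, 12-1) = C(50, 11) = 37353738800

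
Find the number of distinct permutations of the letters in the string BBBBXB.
6! / (5! × 1!) = 6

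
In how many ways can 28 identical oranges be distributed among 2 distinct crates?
C(28+2-1, 2-1) = C(29, 1) = 29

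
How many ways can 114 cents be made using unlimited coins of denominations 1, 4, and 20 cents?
Coefficient of x^114 in 1/(1-x^1) · 1/(1-x^4) · 1/(1-x^20). Case on j = number of 20-cent coins (j = 0..5); remainder r = 114 - 20j is made from {1,4} in ⌊r/4⌋+1 ways. r = 114, 94, 74, 54, 34, 14 → 29 + 24 + 19 + 14 + 9 + 4 = 99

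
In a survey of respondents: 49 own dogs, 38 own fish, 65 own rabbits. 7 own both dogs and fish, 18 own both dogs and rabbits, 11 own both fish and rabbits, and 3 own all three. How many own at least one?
|A∪B∪C| = 49+38+65-7-18-11+3 = 119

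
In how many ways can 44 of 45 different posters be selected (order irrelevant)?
C(45,44) = 45!/(44!×1!) = 45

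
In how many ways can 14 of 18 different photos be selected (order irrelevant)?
C(18,14) = 18!/(14!×4!) = 3060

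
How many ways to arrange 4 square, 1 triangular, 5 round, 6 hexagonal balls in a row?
16! / (4! × 1! × 5! × 6!) = 10090080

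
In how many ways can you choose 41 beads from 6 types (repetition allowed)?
C(41+6-1, 6-1) = C(46, 5) = 1370754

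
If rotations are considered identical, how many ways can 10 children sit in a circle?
Circular: fix one position, arrange the rest. (10-1)! = 362880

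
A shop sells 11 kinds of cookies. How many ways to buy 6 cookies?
C(6+11-1, 11-1) = C(16, 10) = 8008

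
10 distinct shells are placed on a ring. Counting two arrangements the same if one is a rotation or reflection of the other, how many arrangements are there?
(10-1)!/2 = 362880/2 = 181440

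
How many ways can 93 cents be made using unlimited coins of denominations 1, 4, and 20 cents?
Coefficient of x^93 in 1/(1-x^1) · 1/(1-x^4) · 1/(1-x^20). Case on j = number of 20-cent coins (j = 0..4); remainder r = 93 - 20j is made from {1,4} in ⌊r/4⌋+1 ways. r = 93, 73, 53, 33, 13 → 24 + 19 + 14 + 9 + 4 = 70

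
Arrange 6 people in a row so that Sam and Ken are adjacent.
Treat as block: (6-1)! × 2! = 120 × 2 = 240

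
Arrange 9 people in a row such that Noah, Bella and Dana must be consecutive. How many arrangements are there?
Treat the 3 as one block: (9-3+1)! × 3! = 5040 × 6 = 30240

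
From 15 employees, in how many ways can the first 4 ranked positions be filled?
P(15,4) = 15!/(15-4)! = 32760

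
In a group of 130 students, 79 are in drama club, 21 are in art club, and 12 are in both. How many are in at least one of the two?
|A∪B| = |A| + |B| - |A∩B| = 79 + 21 - 12 = 88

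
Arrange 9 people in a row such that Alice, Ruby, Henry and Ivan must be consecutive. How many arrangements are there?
Treat the 4 as one block: (9-4+1)! × 4! = 720 × 24 = 17280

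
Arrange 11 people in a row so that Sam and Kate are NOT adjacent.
Total - adjacent = 11! - (11-1)!×2 = 39916800 - 7257600 = 32659200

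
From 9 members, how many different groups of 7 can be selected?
C(9,7) = 9!/(7!×2!) = 36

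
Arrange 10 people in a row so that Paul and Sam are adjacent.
Treat as block: (10-1)! × 2! = 362880 × 2 = 725760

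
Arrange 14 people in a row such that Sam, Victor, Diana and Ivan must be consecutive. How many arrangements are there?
Treat the 4 as one block: (14-4+1)! × 4! = 39916800 × 24 = 958003200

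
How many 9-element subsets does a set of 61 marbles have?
C(61,9) = 61!/(9!×52!) = 17341763505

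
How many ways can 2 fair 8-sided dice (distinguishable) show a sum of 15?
Coefficient of x^15 in (x + x² + ... + x^8)^2. By inclusion-exclusion on dice exceeding 8: Σ_j (-1)^j C(2,j)·C(15-1-8j, 1) = C(2,0)·C(14,1) - C(2,1)·C(6,1) = 1·14 - 2·6 = 2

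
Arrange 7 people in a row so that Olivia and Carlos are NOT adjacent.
Total - adjacent = 7! - (7-1)!×2 = 5040 - 1440 = 3600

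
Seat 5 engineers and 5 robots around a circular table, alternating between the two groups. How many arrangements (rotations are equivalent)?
Fix one of the engineers: (5-1)! ways for the remaining engineers, × 5! ways for the robots = 24 × 120 = 2880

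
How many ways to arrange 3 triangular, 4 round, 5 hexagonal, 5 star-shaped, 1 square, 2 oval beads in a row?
20! / (3! × 4! × 5! × 5! × 1! × 2!) = 586637251200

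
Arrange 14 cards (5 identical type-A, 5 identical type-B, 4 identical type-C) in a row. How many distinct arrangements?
14! / (5! × 5! × 4!) = 252252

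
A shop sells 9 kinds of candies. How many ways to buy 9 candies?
C(9+9-1, 9-1) = C(17, 8) = 24310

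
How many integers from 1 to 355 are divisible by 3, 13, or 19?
⌊355/3⌋+⌊355/13⌋+⌊355/19⌋ - ⌊355/39⌋-⌊355/57⌋-⌊355/247⌋ + ⌊355/741⌋ = 118+27+18 - 9-6-1 + 0 = 147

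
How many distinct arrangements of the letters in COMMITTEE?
9! / (1! × 1! × 2! × 1! × 2! × 2!) = 45360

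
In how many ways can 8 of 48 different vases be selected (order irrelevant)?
C(48,8) = 48!/(8!×40!) = 377348994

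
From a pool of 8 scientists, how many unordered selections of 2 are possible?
C(8,2) = 8!/(2!×6!) = 28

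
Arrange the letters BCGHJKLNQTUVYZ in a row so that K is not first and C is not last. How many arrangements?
By inclusion-exclusion: 14! - 2×(14-1)! + (14-2)! = 87178291200 - 12454041600 + 479001600 = 75203251200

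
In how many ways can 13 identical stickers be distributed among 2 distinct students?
C(13+2-1, 2-1) = C(14, 1) = 14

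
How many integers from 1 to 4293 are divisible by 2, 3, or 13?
⌊4293/2⌋+⌊4293/3⌋+⌊4293/13⌋ - ⌊4293/6⌋-⌊4293/26⌋-⌊4293/39⌋ + ⌊4293/78⌋ = 2146+1431+330 - 715-165-110 + 55 = 2972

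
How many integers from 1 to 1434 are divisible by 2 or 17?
⌊1434/2⌋ + ⌊1434/17⌋ - ⌊1434/34⌋ = 717 + 84 - 42 = 759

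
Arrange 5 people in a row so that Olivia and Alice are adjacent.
Treat as block: (5-1)! × 2! = 24 × 2 = 48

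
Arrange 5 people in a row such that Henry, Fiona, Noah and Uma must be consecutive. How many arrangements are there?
Treat the 4 as one block: (5-4+1)! × 4! = 2 × 24 = 48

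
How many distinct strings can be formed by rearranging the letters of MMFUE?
5! / (2! × 1! × 1! × 1!) = 60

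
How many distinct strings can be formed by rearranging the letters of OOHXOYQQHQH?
11! / (1! × 1! × 3! × 3! × 3!) = 184800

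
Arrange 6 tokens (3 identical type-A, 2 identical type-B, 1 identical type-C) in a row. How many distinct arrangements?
6! / (3! × 2! × 1!) = 60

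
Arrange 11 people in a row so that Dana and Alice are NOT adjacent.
Total - adjacent = 11! - (11-1)!×2 = 39916800 - 7257600 = 32659200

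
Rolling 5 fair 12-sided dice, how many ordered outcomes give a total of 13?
Coefficient of x^13 in (x + x² + ... + x^12)^5. By inclusion-exclusion on dice exceeding 12: Σ_j (-1)^j C(5,j)·C(13-1-12j, 4) = C(5,0)·C(12,4) = 1·495 = 495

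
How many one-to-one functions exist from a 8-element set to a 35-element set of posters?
P(35,8) = 35!/(35-8)! = 948964262400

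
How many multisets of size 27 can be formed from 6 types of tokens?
C(27+6-1, 6-1) = C(32, 5) = 201376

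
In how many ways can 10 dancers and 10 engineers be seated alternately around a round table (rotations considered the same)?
Fix one of the dancers: (10-1)! ways for the remaining dancers, × 10! ways for the engineers = 362880 × 3628800 = 1316818944000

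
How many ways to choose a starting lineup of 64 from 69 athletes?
C(69,64) = 69!/(64!×5!) = 11238513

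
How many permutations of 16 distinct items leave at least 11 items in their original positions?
Exactly j fixed points: C(16,j)·!(16-j); sum over j ≥ 11 (derangement numbers via !m = (m-1)·(!(m-1) + !(m-2)): !0..!5 = 1, 0, 1, 2, 9, 44). Σ_{j=11}^{16} C(16,j)·!(16-j) = C(16,11)·!5 + C(16,12)·!4 + C(16,13)·!3 + C(16,14)·!2 + C(16,15)·!1 + C(16,16)·!0 = 4368·44 + 1820·9 + 560·2 + 120·1 + 16·0 + 1·1 = 209813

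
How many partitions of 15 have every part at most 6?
Let r_j(i) = number of partitions of i into parts ≤ j, for i = 0..15. r_1(i) = 1 for all i; r_j(i) = r_{j-1}(i) + r_j(i-j). Rows j = 2..6: ≤2: 1 1 2 2 3 3 4 4 5 5 6 6 7 7 8 8; ≤3: 1 1 2 3 4 5 7 8 10 12 14 16 19 21 24 27; ≤4: 1 1 2 3 5 6 9 11 15 18 23 27 34 39 47 54; ≤5: 1 1 2 3 5 7 10 13 18 23 30 37 47 57 70 84; ≤6: 1 1 2 3 5 7 11 14 20 26 35 44 58 71 90 110. r_6(15) = 110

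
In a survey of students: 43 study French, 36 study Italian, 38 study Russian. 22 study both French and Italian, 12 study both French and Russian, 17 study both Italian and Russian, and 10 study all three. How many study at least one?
|A∪B∪C| = 43+36+38-22-12-17+10 = 76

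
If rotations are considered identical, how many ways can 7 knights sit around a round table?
Circular: fix one position, arrange the rest. (7-1)! = 720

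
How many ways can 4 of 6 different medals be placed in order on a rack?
P(6,4) = 6!/(6-4)! = 360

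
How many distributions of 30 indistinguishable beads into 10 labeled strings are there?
C(30+10-1, 10-1) = C(39, 9) = 211915132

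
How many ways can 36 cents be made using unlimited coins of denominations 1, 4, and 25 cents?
Coefficient of x^36 in 1/(1-x^1) · 1/(1-x^4) · 1/(1-x^25). Case on j = number of 25-cent coins (j = 0..1); remainder r = 36 - 25j is made from {1,4} in ⌊r/4⌋+1 ways. r = 36, 11 → 10 + 3 = 13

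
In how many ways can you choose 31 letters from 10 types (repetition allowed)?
C(31+10-1, 10-1) = C(40, 9) = 273438880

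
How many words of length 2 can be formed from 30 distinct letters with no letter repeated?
P(30,2) = 30!/(30-2)! = 870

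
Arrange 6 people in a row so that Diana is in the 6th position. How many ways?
Fix one position: (6-1)! = 120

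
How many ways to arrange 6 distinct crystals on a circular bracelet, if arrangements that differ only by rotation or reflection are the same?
(6-1)!/2 = 120/2 = 60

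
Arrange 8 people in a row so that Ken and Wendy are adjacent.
Treat as block: (8-1)! × 2! = 5040 × 2 = 10080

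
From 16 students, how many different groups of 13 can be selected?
C(16,13) = 16!/(13!×3!) = 560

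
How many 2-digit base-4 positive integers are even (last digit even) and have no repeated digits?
Last∈{0,2}. Last=0: 3. Last nonzero: 1×2×P(2,0) = 2. Total = 5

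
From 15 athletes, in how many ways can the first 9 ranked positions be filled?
P(15,9) = 15!/(15-9)! = 1816214400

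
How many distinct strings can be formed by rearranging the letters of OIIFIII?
7! / (1! × 5! × 1!) = 42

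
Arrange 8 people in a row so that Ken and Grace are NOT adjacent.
Total - adjacent = 8! - (8-1)!×2 = 40320 - 10080 = 30240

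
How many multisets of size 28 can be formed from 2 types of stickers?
C(28+2-1, 2-1) = C(29, 1) = 29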